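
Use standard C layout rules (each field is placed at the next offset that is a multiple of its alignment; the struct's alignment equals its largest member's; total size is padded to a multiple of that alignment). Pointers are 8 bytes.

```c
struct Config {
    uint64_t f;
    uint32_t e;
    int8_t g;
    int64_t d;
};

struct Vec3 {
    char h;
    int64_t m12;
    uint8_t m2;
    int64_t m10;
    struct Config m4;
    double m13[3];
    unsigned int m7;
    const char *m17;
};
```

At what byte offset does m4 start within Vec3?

32

Config: @0: f [8B, align 8] → 8; @8: e [4B, align 4] → 12; @12: g [1B, align 1] → 13; +3 pad (align 8); @16: d [8B, align 8] → 24; size 24, align 8
@0: h [1B, align 1] → 1
+7 pad (align 8)
@8: m12 [8B, align 8] → 16
@16: m2 [1B, align 1] → 17
+7 pad (align 8)
@24: m10 [8B, align 8] → 32
@32: m4 [24B, align 8] → 56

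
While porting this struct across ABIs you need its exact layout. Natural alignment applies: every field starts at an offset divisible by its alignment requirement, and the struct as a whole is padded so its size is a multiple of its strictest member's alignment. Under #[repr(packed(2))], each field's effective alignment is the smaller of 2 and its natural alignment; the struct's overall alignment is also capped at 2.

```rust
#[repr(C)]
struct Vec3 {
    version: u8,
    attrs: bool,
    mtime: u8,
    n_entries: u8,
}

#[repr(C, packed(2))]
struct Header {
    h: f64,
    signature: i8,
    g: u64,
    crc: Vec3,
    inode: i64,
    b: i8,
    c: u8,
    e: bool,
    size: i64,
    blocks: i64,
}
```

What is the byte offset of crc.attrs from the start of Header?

Vec3: version at 0 (size 1, align 1) → ends 1; attrs at 1 (size 1, align 1) → ends 2; mtime at 2 (size 1, align 1) → ends 3; n_entries at 3 (size 1, align 1) → ends 4; total 4 bytes, alignment 1
h at 0 (size 8, align 2) → ends 8
signature at 8 (size 1, align 1) → ends 9
pad 1 to align 2 for g
g at 10 (size 8, align 2) → ends 18
crc at 18 (size 4, align 1) → ends 22
within Vec3: attrs at 1
18 + 1 = 19

19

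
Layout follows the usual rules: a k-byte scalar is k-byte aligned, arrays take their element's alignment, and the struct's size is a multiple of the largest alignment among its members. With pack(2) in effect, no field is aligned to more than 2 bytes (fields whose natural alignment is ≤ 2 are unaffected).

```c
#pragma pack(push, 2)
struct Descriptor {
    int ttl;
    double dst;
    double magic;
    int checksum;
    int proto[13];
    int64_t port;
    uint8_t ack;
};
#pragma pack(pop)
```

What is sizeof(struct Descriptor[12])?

ttl at 0 (size 4, align 2) → ends 4
dst at 4 (size 8, align 2) → ends 12
magic at 12 (size 8, align 2) → ends 20
checksum at 20 (size 4, align 2) → ends 24
proto at 24 (size 52, align 2) → ends 76
port at 76 (size 8, align 2) → ends 84
ack at 84 (size 1, align 1) → ends 85
tail pad 1 to reach multiple of 2
total 86 bytes, alignment 2
array of 12: 12 × 86 = 1032

1032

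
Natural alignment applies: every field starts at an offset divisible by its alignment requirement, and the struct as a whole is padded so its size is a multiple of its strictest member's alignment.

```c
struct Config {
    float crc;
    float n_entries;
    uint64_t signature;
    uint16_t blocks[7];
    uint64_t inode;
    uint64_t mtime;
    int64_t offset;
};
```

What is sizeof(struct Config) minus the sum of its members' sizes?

2

0..4  crc  (4B, 4-aligned)
4..8  n_entries  (4B, 4-aligned)
8..16  signature  (8B, 8-aligned)
16..30  blocks  (14B, 2-aligned)
30..32  -- padding (2B)
32..40  inode  (8B, 8-aligned)
40..48  mtime  (8B, 8-aligned)
48..56  offset  (8B, 8-aligned)
sizeof = 56, alignof = 8
data bytes 54, size 56 → padding 2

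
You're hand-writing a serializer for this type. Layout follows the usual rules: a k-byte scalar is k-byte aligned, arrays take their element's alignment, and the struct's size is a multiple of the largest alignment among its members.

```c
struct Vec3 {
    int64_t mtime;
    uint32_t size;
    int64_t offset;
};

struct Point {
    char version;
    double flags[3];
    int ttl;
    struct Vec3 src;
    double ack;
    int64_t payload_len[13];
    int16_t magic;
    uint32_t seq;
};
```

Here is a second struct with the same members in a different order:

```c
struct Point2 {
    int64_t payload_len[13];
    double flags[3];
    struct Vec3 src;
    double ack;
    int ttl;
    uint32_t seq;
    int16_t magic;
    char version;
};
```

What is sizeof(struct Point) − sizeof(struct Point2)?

8

Vec3: @0: mtime [8B, align 8] → 8; @8: size [4B, align 4] → 12; +4 pad (align 8); @16: offset [8B, align 8] → 24; size 24, align 8
@0: version [1B, align 1] → 1
+7 pad (align 8)
@8: flags [24B, align 8] → 32
@32: ttl [4B, align 4] → 36
+4 pad (align 8)
@40: src [24B, align 8] → 64
@64: ack [8B, align 8] → 72
@72: payload_len [104B, align 8] → 176
@176: magic [2B, align 2] → 178
+2 pad (align 4)
@180: seq [4B, align 4] → 184
size 184, align 8
— Point2 —
@0: payload_len [104B, align 8] → 104
@104: flags [24B, align 8] → 128
@128: src [24B, align 8] → 152
@152: ack [8B, align 8] → 160
@160: ttl [4B, align 4] → 164
@164: seq [4B, align 4] → 168
@168: magic [2B, align 2] → 170
@170: version [1B, align 1] → 171
+5 tail pad (align 8)
size 176, align 8
184 − 176 = 8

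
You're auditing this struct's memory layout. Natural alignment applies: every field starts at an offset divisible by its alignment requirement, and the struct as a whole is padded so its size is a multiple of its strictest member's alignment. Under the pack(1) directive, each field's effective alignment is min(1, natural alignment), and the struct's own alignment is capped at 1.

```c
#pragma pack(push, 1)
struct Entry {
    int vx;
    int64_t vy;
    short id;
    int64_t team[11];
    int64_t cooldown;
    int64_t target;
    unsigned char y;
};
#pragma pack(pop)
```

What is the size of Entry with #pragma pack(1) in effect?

vx at 0 (size 4, align 1) → ends 4
vy at 4 (size 8, align 1) → ends 12
id at 12 (size 2, align 1) → ends 14
team at 14 (size 88, align 1) → ends 102
cooldown at 102 (size 8, align 1) → ends 110
target at 110 (size 8, align 1) → ends 118
y at 118 (size 1, align 1) → ends 119
total 119 bytes, alignment 1

119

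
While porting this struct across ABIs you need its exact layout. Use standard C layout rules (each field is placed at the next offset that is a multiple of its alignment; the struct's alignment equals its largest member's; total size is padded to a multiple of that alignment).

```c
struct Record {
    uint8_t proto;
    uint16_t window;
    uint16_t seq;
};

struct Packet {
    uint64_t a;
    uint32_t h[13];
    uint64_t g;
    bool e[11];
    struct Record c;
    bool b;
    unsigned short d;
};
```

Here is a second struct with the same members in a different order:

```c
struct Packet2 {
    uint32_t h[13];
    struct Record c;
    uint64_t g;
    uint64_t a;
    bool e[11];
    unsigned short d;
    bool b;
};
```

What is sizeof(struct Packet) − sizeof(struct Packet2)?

0

Record: 0..1  proto  (1B, 1-aligned); 1..2  -- padding (1B); 2..4  window  (2B, 2-aligned); 4..6  seq  (2B, 2-aligned); sizeof = 6, alignof = 2
0..8  a  (8B, 8-aligned)
8..60  h  (52B, 4-aligned)
60..64  -- padding (4B)
64..72  g  (8B, 8-aligned)
72..83  e  (11B, 1-aligned)
83..84  -- padding (1B)
84..90  c  (6B, 2-aligned)
90..91  b  (1B, 1-aligned)
91..92  -- padding (1B)
92..94  d  (2B, 2-aligned)
94..96  -- tail padding (2B)
sizeof = 96, alignof = 8
— Packet2 —
0..52  h  (52B, 4-aligned)
52..58  c  (6B, 2-aligned)
58..64  -- padding (6B)
64..72  g  (8B, 8-aligned)
72..80  a  (8B, 8-aligned)
80..91  e  (11B, 1-aligned)
91..92  -- padding (1B)
92..94  d  (2B, 2-aligned)
94..95  b  (1B, 1-aligned)
95..96  -- tail padding (1B)
sizeof = 96, alignof = 8
96 − 96 = 0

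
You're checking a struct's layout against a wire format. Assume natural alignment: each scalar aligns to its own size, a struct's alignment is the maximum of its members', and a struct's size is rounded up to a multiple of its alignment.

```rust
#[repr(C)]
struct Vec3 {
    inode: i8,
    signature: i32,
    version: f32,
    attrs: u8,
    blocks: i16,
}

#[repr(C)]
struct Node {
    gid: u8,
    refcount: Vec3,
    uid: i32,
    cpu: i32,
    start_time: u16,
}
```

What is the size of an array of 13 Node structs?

416

Vec3: inode at 0 (size 1, align 1) → ends 1; pad 3 to align 4 for signature; signature at 4 (size 4, align 4) → ends 8; version at 8 (size 4, align 4) → ends 12; attrs at 12 (size 1, align 1) → ends 13; pad 1 to align 2 for blocks; blocks at 14 (size 2, align 2) → ends 16; total 16 bytes, alignment 4
gid at 0 (size 1, align 1) → ends 1
pad 3 to align 4 for refcount
refcount at 4 (size 16, align 4) → ends 20
uid at 20 (size 4, align 4) → ends 24
cpu at 24 (size 4, align 4) → ends 28
start_time at 28 (size 2, align 2) → ends 30
tail pad 2 to reach multiple of 4
total 32 bytes, alignment 4
array of 13: 13 × 32 = 416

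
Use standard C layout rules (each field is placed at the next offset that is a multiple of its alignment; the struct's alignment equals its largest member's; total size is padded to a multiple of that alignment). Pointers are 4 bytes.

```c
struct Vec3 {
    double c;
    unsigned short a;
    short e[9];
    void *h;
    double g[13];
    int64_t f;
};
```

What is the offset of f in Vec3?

136

0..8  c  (8B, 8-aligned)
8..10  a  (2B, 2-aligned)
10..28  e  (18B, 2-aligned)
28..32  h  (4B, 4-aligned)
32..136  g  (104B, 8-aligned)
136..144  f  (8B, 8-aligned)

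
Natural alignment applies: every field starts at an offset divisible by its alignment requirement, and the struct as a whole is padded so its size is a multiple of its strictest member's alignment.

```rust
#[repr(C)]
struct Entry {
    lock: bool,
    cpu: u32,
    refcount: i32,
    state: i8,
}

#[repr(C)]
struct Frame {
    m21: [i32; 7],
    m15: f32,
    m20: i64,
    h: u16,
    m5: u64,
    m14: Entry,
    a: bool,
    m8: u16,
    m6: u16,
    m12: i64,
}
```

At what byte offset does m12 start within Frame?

Entry: @0: lock [1B, align 1] → 1; +3 pad (align 4); @4: cpu [4B, align 4] → 8; @8: refcount [4B, align 4] → 12; @12: state [1B, align 1] → 13; +3 tail pad (align 4); size 16, align 4
@0: m21 [28B, align 4] → 28
@28: m15 [4B, align 4] → 32
@32: m20 [8B, align 8] → 40
@40: h [2B, align 2] → 42
+6 pad (align 8)
@48: m5 [8B, align 8] → 56
@56: m14 [16B, align 4] → 72
@72: a [1B, align 1] → 73
+1 pad (align 2)
@74: m8 [2B, align 2] → 76
@76: m6 [2B, align 2] → 78
+2 pad (align 8)
@80: m12 [8B, align 8] → 88

80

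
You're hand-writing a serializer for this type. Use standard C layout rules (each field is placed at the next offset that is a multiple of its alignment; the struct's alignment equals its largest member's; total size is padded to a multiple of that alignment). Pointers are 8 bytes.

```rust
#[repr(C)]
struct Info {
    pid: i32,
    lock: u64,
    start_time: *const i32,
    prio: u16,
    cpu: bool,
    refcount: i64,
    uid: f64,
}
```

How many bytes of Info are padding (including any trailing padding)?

9

0..4  pid  (4B, 4-aligned)
4..8  -- padding (4B)
8..16  lock  (8B, 8-aligned)
16..24  start_time  (8B, 8-aligned)
24..26  prio  (2B, 2-aligned)
26..27  cpu  (1B, 1-aligned)
27..32  -- padding (5B)
32..40  refcount  (8B, 8-aligned)
40..48  uid  (8B, 8-aligned)
sizeof = 48, alignof = 8
data bytes 39, size 48 → padding 9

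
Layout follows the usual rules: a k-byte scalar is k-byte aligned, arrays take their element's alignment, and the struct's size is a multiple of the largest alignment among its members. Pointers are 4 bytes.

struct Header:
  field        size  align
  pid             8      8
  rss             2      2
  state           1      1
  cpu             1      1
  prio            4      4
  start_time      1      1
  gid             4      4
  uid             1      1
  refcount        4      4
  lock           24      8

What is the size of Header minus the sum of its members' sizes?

6

0..8  pid  (8B, 8-aligned)
8..10  rss  (2B, 2-aligned)
10..11  state  (1B, 1-aligned)
11..12  cpu  (1B, 1-aligned)
12..16  prio  (4B, 4-aligned)
16..17  start_time  (1B, 1-aligned)
17..20  -- padding (3B)
20..24  gid  (4B, 4-aligned)
24..25  uid  (1B, 1-aligned)
25..28  -- padding (3B)
28..32  refcount  (4B, 4-aligned)
32..56  lock  (24B, 8-aligned)
sizeof = 56, alignof = 8
data bytes 50, size 56 → padding 6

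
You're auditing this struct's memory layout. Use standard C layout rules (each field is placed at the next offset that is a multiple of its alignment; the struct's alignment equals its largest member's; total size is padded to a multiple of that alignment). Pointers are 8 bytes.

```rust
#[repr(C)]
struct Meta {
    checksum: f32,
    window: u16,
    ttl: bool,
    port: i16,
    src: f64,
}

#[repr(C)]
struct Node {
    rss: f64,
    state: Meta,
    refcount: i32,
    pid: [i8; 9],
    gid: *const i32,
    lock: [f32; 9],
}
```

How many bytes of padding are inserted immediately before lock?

Meta: @0: checksum [4B, align 4] → 4; @4: window [2B, align 2] → 6; @6: ttl [1B, align 1] → 7; +1 pad (align 2); @8: port [2B, align 2] → 10; +6 pad (align 8); @16: src [8B, align 8] → 24; size 24, align 8
@0: rss [8B, align 8] → 8
@8: state [24B, align 8] → 32
@32: refcount [4B, align 4] → 36
@36: pid [9B, align 1] → 45
+3 pad (align 8)
@48: gid [8B, align 8] → 56
@56: lock [36B, align 4] → 92

0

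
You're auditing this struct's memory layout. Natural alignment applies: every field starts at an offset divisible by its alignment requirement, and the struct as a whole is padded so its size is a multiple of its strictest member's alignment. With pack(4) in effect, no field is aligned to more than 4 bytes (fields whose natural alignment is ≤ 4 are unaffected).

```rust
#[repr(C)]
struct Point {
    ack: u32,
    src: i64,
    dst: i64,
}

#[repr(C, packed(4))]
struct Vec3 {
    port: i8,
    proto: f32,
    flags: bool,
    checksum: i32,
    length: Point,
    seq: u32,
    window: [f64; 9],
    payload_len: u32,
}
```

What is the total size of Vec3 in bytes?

Point: @0: ack [4B, align 4] → 4; +4 pad (align 8); @8: src [8B, align 8] → 16; @16: dst [8B, align 8] → 24; size 24, align 8
@0: port [1B, align 1] → 1
+3 pad (align 4)
@4: proto [4B, align 4] → 8
@8: flags [1B, align 1] → 9
+3 pad (align 4)
@12: checksum [4B, align 4] → 16
@16: length [24B, align 4] → 40
@40: seq [4B, align 4] → 44
@44: window [72B, align 4] → 116
@116: payload_len [4B, align 4] → 120
size 120, align 4

120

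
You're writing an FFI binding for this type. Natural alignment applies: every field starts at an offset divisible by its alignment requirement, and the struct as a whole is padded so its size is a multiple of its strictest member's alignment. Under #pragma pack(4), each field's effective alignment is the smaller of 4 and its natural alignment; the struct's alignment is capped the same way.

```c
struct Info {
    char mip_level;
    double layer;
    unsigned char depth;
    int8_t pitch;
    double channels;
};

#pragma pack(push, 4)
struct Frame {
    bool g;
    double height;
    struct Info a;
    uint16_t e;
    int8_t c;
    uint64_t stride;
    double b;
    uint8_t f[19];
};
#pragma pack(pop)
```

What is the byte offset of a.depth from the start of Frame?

Info: @0: mip_level [1B, align 1] → 1; +7 pad (align 8); @8: layer [8B, align 8] → 16; @16: depth [1B, align 1] → 17; @17: pitch [1B, align 1] → 18; +6 pad (align 8); @24: channels [8B, align 8] → 32; size 32, align 8
@0: g [1B, align 1] → 1
+3 pad (align 4)
@4: height [8B, align 4] → 12
@12: a [32B, align 4] → 44
within Info: depth at 16
12 + 16 = 28

28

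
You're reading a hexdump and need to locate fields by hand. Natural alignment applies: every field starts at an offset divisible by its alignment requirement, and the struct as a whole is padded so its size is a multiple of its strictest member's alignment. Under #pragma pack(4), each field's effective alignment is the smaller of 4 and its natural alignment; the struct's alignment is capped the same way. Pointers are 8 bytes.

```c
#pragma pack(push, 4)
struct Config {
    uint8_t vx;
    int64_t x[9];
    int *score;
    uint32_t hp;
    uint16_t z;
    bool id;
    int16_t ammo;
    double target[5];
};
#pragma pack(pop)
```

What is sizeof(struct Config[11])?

0..1  vx  (1B, 1-aligned)
1..4  -- padding (3B)
4..76  x  (72B, 4-aligned)
76..84  score  (8B, 4-aligned)
84..88  hp  (4B, 4-aligned)
88..90  z  (2B, 2-aligned)
90..91  id  (1B, 1-aligned)
91..92  -- padding (1B)
92..94  ammo  (2B, 2-aligned)
94..96  -- padding (2B)
96..136  target  (40B, 4-aligned)
sizeof = 136, alignof = 4
array of 11: 11 × 136 = 1496

1496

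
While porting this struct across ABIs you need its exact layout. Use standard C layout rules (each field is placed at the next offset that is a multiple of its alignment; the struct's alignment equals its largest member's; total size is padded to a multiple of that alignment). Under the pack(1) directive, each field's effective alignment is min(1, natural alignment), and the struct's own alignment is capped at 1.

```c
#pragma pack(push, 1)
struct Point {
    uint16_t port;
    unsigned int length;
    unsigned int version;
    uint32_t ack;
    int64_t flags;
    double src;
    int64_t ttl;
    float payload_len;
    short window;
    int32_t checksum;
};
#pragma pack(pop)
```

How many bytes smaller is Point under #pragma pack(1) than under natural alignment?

8

natural layout:
  port at 0 (size 2, align 2) → ends 2
  pad 2 to align 4 for length
  length at 4 (size 4, align 4) → ends 8
  version at 8 (size 4, align 4) → ends 12
  ack at 12 (size 4, align 4) → ends 16
  flags at 16 (size 8, align 8) → ends 24
  src at 24 (size 8, align 8) → ends 32
  ttl at 32 (size 8, align 8) → ends 40
  payload_len at 40 (size 4, align 4) → ends 44
  window at 44 (size 2, align 2) → ends 46
  pad 2 to align 4 for checksum
  checksum at 48 (size 4, align 4) → ends 52
  tail pad 4 to reach multiple of 8
  total 56 bytes, alignment 8
packed(1) layout:
  port at 0 (size 2, align 1) → ends 2
  length at 2 (size 4, align 1) → ends 6
  version at 6 (size 4, align 1) → ends 10
  ack at 10 (size 4, align 1) → ends 14
  flags at 14 (size 8, align 1) → ends 22
  src at 22 (size 8, align 1) → ends 30
  ttl at 30 (size 8, align 1) → ends 38
  payload_len at 38 (size 4, align 1) → ends 42
  window at 42 (size 2, align 1) → ends 44
  checksum at 44 (size 4, align 1) → ends 48
  total 48 bytes, alignment 1
56 − 48 = 8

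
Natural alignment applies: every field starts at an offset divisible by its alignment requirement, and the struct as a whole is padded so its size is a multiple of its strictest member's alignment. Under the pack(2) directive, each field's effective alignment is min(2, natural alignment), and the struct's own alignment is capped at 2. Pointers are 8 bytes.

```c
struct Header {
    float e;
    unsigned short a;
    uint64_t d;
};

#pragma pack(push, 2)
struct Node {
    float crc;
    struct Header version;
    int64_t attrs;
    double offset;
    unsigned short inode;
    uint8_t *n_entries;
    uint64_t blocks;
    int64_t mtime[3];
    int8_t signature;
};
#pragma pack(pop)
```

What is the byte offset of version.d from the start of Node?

12

Header: @0: e [4B, align 4] → 4; @4: a [2B, align 2] → 6; +2 pad (align 8); @8: d [8B, align 8] → 16; size 16, align 8
@0: crc [4B, align 2] → 4
@4: version [16B, align 2] → 20
within Header: d at 8
4 + 8 = 12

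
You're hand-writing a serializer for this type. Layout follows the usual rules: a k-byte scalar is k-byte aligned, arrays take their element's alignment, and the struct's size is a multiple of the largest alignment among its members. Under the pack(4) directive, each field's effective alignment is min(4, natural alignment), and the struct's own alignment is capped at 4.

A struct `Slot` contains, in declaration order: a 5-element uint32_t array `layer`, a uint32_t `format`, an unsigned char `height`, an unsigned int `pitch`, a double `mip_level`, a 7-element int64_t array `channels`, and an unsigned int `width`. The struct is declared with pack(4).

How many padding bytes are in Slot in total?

3

layer at 0 (size 20, align 4) → ends 20
format at 20 (size 4, align 4) → ends 24
height at 24 (size 1, align 1) → ends 25
pad 3 to align 4 for pitch
pitch at 28 (size 4, align 4) → ends 32
mip_level at 32 (size 8, align 4) → ends 40
channels at 40 (size 56, align 4) → ends 96
width at 96 (size 4, align 4) → ends 100
total 100 bytes, alignment 4
data bytes 97, size 100 → padding 3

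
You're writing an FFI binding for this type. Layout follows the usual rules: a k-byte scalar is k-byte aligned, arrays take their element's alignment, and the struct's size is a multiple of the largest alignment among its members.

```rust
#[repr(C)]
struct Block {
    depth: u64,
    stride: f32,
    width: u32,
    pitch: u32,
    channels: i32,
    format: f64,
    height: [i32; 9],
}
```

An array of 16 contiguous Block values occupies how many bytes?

@0: depth [8B, align 8] → 8
@8: stride [4B, align 4] → 12
@12: width [4B, align 4] → 16
@16: pitch [4B, align 4] → 20
@20: channels [4B, align 4] → 24
@24: format [8B, align 8] → 32
@32: height [36B, align 4] → 68
+4 tail pad (align 8)
size 72, align 8
array of 16: 16 × 72 = 1152

1152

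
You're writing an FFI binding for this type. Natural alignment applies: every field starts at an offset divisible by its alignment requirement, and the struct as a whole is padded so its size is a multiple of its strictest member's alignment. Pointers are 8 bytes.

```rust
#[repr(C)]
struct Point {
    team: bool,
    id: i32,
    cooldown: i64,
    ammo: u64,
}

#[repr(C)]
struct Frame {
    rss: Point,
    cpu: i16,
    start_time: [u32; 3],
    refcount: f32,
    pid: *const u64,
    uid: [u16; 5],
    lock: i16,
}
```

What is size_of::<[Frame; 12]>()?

Point: @0: team [1B, align 1] → 1; +3 pad (align 4); @4: id [4B, align 4] → 8; @8: cooldown [8B, align 8] → 16; @16: ammo [8B, align 8] → 24; size 24, align 8
@0: rss [24B, align 8] → 24
@24: cpu [2B, align 2] → 26
+2 pad (align 4)
@28: start_time [12B, align 4] → 40
@40: refcount [4B, align 4] → 44
+4 pad (align 8)
@48: pid [8B, align 8] → 56
@56: uid [10B, align 2] → 66
@66: lock [2B, align 2] → 68
+4 tail pad (align 8)
size 72, align 8
array of 12: 12 × 72 = 864

864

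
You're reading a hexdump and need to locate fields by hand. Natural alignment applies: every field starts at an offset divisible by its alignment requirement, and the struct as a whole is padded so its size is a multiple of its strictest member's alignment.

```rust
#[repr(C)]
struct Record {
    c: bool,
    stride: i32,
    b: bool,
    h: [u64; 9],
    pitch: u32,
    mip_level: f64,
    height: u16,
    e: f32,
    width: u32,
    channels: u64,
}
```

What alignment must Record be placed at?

8

member alignments: c=1, stride=4, b=1, h=8, pitch=4, mip_level=8, height=2, e=4, width=4, channels=8
max = 8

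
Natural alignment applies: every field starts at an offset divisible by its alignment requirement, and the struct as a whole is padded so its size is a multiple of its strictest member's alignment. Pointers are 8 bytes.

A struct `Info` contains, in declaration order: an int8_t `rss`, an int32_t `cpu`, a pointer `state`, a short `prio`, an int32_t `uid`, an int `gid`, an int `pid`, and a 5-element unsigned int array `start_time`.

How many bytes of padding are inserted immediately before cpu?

0..1  rss  (1B, 1-aligned)
1..4  -- padding (3B)
4..8  cpu  (4B, 4-aligned)

3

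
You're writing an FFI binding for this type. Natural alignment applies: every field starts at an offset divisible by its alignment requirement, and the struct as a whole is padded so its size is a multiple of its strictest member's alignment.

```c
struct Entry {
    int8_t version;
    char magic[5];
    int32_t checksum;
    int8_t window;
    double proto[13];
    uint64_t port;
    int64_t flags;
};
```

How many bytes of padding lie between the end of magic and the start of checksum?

version at 0 (size 1, align 1) → ends 1
magic at 1 (size 5, align 1) → ends 6
pad 2 to align 4 for checksum
checksum at 8 (size 4, align 4) → ends 12

2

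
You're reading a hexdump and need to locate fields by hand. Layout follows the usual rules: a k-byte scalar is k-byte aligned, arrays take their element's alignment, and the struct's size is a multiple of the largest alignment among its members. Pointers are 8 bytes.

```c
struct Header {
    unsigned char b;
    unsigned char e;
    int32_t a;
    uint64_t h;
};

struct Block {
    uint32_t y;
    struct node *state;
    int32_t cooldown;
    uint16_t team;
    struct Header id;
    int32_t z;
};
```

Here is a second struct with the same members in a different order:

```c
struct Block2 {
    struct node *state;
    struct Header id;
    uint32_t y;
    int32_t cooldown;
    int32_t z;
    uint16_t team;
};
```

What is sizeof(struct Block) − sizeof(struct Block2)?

Header: 0..1  b  (1B, 1-aligned); 1..2  e  (1B, 1-aligned); 2..4  -- padding (2B); 4..8  a  (4B, 4-aligned); 8..16  h  (8B, 8-aligned); sizeof = 16, alignof = 8
0..4  y  (4B, 4-aligned)
4..8  -- padding (4B)
8..16  state  (8B, 8-aligned)
16..20  cooldown  (4B, 4-aligned)
20..22  team  (2B, 2-aligned)
22..24  -- padding (2B)
24..40  id  (16B, 8-aligned)
40..44  z  (4B, 4-aligned)
44..48  -- tail padding (4B)
sizeof = 48, alignof = 8
— Block2 —
0..8  state  (8B, 8-aligned)
8..24  id  (16B, 8-aligned)
24..28  y  (4B, 4-aligned)
28..32  cooldown  (4B, 4-aligned)
32..36  z  (4B, 4-aligned)
36..38  team  (2B, 2-aligned)
38..40  -- tail padding (2B)
sizeof = 40, alignof = 8
48 − 40 = 8

8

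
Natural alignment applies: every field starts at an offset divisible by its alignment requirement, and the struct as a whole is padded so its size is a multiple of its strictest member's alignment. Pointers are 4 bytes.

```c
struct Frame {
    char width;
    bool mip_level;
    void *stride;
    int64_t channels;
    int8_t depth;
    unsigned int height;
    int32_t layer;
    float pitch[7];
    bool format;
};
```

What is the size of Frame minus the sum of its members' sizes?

0..1  width  (1B, 1-aligned)
1..2  mip_level  (1B, 1-aligned)
2..4  -- padding (2B)
4..8  stride  (4B, 4-aligned)
8..16  channels  (8B, 8-aligned)
16..17  depth  (1B, 1-aligned)
17..20  -- padding (3B)
20..24  height  (4B, 4-aligned)
24..28  layer  (4B, 4-aligned)
28..56  pitch  (28B, 4-aligned)
56..57  format  (1B, 1-aligned)
57..64  -- tail padding (7B)
sizeof = 64, alignof = 8
data bytes 52, size 64 → padding 12

12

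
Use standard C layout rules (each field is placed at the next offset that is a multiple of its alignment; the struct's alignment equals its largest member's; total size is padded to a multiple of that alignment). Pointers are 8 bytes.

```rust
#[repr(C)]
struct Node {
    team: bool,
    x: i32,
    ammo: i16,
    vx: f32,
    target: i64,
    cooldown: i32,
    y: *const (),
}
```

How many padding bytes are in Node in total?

9

0..1  team  (1B, 1-aligned)
1..4  -- padding (3B)
4..8  x  (4B, 4-aligned)
8..10  ammo  (2B, 2-aligned)
10..12  -- padding (2B)
12..16  vx  (4B, 4-aligned)
16..24  target  (8B, 8-aligned)
24..28  cooldown  (4B, 4-aligned)
28..32  -- padding (4B)
32..40  y  (8B, 8-aligned)
sizeof = 40, alignof = 8
data bytes 31, size 40 → padding 9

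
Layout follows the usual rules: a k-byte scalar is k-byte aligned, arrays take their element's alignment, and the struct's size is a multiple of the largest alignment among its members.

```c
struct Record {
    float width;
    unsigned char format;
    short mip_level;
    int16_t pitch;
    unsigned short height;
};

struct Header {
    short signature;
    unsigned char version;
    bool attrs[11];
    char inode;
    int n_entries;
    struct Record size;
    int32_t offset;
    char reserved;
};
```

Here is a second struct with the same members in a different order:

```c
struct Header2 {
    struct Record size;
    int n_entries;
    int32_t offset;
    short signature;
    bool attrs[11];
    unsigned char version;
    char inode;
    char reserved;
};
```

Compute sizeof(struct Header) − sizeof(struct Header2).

Record: @0: width [4B, align 4] → 4; @4: format [1B, align 1] → 5; +1 pad (align 2); @6: mip_level [2B, align 2] → 8; @8: pitch [2B, align 2] → 10; @10: height [2B, align 2] → 12; size 12, align 4
@0: signature [2B, align 2] → 2
@2: version [1B, align 1] → 3
@3: attrs [11B, align 1] → 14
@14: inode [1B, align 1] → 15
+1 pad (align 4)
@16: n_entries [4B, align 4] → 20
@20: size [12B, align 4] → 32
@32: offset [4B, align 4] → 36
@36: reserved [1B, align 1] → 37
+3 tail pad (align 4)
size 40, align 4
— Header2 —
@0: size [12B, align 4] → 12
@12: n_entries [4B, align 4] → 16
@16: offset [4B, align 4] → 20
@20: signature [2B, align 2] → 22
@22: attrs [11B, align 1] → 33
@33: version [1B, align 1] → 34
@34: inode [1B, align 1] → 35
@35: reserved [1B, align 1] → 36
size 36, align 4
40 − 36 = 4

4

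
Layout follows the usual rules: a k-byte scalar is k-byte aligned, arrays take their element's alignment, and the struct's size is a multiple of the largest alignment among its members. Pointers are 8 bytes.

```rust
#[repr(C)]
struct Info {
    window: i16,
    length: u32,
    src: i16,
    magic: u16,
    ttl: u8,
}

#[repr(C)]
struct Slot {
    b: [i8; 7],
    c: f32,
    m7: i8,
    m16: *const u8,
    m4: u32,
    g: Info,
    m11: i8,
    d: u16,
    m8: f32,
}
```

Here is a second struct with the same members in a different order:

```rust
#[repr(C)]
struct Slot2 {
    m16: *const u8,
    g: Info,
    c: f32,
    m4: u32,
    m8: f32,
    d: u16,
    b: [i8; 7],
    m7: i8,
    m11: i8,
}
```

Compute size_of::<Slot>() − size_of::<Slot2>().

8

Info: 0..2  window  (2B, 2-aligned); 2..4  -- padding (2B); 4..8  length  (4B, 4-aligned); 8..10  src  (2B, 2-aligned); 10..12  magic  (2B, 2-aligned); 12..13  ttl  (1B, 1-aligned); 13..16  -- tail padding (3B); sizeof = 16, alignof = 4
0..7  b  (7B, 1-aligned)
7..8  -- padding (1B)
8..12  c  (4B, 4-aligned)
12..13  m7  (1B, 1-aligned)
13..16  -- padding (3B)
16..24  m16  (8B, 8-aligned)
24..28  m4  (4B, 4-aligned)
28..44  g  (16B, 4-aligned)
44..45  m11  (1B, 1-aligned)
45..46  -- padding (1B)
46..48  d  (2B, 2-aligned)
48..52  m8  (4B, 4-aligned)
52..56  -- tail padding (4B)
sizeof = 56, alignof = 8
— Slot2 —
0..8  m16  (8B, 8-aligned)
8..24  g  (16B, 4-aligned)
24..28  c  (4B, 4-aligned)
28..32  m4  (4B, 4-aligned)
32..36  m8  (4B, 4-aligned)
36..38  d  (2B, 2-aligned)
38..45  b  (7B, 1-aligned)
45..46  m7  (1B, 1-aligned)
46..47  m11  (1B, 1-aligned)
47..48  -- tail padding (1B)
sizeof = 48, alignof = 8
56 − 48 = 8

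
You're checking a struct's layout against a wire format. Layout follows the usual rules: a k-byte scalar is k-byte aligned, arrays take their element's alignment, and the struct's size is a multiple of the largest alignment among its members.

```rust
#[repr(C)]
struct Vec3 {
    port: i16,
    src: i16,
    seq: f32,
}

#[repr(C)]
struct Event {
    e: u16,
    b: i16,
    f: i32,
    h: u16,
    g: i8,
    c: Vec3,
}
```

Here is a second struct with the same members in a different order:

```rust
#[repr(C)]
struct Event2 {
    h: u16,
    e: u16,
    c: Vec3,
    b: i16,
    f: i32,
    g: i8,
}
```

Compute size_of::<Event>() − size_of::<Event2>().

Vec3: port at 0 (size 2, align 2) → ends 2; src at 2 (size 2, align 2) → ends 4; seq at 4 (size 4, align 4) → ends 8; total 8 bytes, alignment 4
e at 0 (size 2, align 2) → ends 2
b at 2 (size 2, align 2) → ends 4
f at 4 (size 4, align 4) → ends 8
h at 8 (size 2, align 2) → ends 10
g at 10 (size 1, align 1) → ends 11
pad 1 to align 4 for c
c at 12 (size 8, align 4) → ends 20
total 20 bytes, alignment 4
— Event2 —
h at 0 (size 2, align 2) → ends 2
e at 2 (size 2, align 2) → ends 4
c at 4 (size 8, align 4) → ends 12
b at 12 (size 2, align 2) → ends 14
pad 2 to align 4 for f
f at 16 (size 4, align 4) → ends 20
g at 20 (size 1, align 1) → ends 21
tail pad 3 to reach multiple of 4
total 24 bytes, alignment 4
20 − 24 = -4

-4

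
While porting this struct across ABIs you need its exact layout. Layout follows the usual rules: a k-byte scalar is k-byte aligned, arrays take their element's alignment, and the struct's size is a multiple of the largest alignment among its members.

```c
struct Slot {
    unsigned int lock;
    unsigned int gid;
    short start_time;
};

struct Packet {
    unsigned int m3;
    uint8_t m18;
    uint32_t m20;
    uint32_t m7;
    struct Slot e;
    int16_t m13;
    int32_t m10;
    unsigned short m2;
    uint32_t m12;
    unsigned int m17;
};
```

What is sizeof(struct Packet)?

48 bytes

Slot: 0..4  lock  (4B, 4-aligned); 4..8  gid  (4B, 4-aligned); 8..10  start_time  (2B, 2-aligned); 10..12  -- tail padding (2B); sizeof = 12, alignof = 4
0..4  m3  (4B, 4-aligned)
4..5  m18  (1B, 1-aligned)
5..8  -- padding (3B)
8..12  m20  (4B, 4-aligned)
12..16  m7  (4B, 4-aligned)
16..28  e  (12B, 4-aligned)
28..30  m13  (2B, 2-aligned)
30..32  -- padding (2B)
32..36  m10  (4B, 4-aligned)
36..38  m2  (2B, 2-aligned)
38..40  -- padding (2B)
40..44  m12  (4B, 4-aligned)
44..48  m17  (4B, 4-aligned)
sizeof = 48, alignof = 4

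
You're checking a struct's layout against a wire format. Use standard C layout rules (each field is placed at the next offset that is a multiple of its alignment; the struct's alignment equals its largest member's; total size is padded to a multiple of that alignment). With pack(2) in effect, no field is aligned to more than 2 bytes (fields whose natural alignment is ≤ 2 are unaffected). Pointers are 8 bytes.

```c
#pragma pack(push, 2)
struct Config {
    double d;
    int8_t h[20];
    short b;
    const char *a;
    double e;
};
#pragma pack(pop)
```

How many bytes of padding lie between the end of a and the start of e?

0

0..8  d  (8B, 2-aligned)
8..28  h  (20B, 1-aligned)
28..30  b  (2B, 2-aligned)
30..38  a  (8B, 2-aligned)
38..46  e  (8B, 2-aligned)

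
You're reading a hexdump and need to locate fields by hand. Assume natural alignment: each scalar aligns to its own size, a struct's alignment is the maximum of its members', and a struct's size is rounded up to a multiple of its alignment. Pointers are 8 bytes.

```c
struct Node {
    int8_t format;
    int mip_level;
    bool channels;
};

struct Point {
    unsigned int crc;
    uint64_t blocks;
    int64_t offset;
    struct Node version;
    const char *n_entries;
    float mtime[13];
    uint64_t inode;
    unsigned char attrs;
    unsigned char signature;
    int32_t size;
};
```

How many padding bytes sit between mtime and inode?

4

Node: format at 0 (size 1, align 1) → ends 1; pad 3 to align 4 for mip_level; mip_level at 4 (size 4, align 4) → ends 8; channels at 8 (size 1, align 1) → ends 9; tail pad 3 to reach multiple of 4; total 12 bytes, alignment 4
crc at 0 (size 4, align 4) → ends 4
pad 4 to align 8 for blocks
blocks at 8 (size 8, align 8) → ends 16
offset at 16 (size 8, align 8) → ends 24
version at 24 (size 12, align 4) → ends 36
pad 4 to align 8 for n_entries
n_entries at 40 (size 8, align 8) → ends 48
mtime at 48 (size 52, align 4) → ends 100
pad 4 to align 8 for inode
inode at 104 (size 8, align 8) → ends 112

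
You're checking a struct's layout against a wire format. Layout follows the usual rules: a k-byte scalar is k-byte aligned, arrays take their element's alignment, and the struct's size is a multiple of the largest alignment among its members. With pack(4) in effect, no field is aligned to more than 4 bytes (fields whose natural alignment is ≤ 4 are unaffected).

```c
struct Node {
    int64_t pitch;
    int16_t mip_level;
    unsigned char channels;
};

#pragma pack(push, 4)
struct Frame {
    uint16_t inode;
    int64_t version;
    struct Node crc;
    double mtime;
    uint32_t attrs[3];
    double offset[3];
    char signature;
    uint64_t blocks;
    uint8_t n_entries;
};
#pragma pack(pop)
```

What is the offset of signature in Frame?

Node: 0..8  pitch  (8B, 8-aligned); 8..10  mip_level  (2B, 2-aligned); 10..11  channels  (1B, 1-aligned); 11..16  -- tail padding (5B); sizeof = 16, alignof = 8
0..2  inode  (2B, 2-aligned)
2..4  -- padding (2B)
4..12  version  (8B, 4-aligned)
12..28  crc  (16B, 4-aligned)
28..36  mtime  (8B, 4-aligned)
36..48  attrs  (12B, 4-aligned)
48..72  offset  (24B, 4-aligned)
72..73  signature  (1B, 1-aligned)

72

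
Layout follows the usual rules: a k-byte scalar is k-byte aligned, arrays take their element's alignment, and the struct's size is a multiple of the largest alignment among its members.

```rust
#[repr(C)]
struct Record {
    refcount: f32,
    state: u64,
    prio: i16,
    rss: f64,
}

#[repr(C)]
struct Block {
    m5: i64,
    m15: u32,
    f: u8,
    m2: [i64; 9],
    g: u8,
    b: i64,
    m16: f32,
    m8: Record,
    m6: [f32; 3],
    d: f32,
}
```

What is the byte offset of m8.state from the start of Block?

Record: refcount at 0 (size 4, align 4) → ends 4; pad 4 to align 8 for state; state at 8 (size 8, align 8) → ends 16; prio at 16 (size 2, align 2) → ends 18; pad 6 to align 8 for rss; rss at 24 (size 8, align 8) → ends 32; total 32 bytes, alignment 8
m5 at 0 (size 8, align 8) → ends 8
m15 at 8 (size 4, align 4) → ends 12
f at 12 (size 1, align 1) → ends 13
pad 3 to align 8 for m2
m2 at 16 (size 72, align 8) → ends 88
g at 88 (size 1, align 1) → ends 89
pad 7 to align 8 for b
b at 96 (size 8, align 8) → ends 104
m16 at 104 (size 4, align 4) → ends 108
pad 4 to align 8 for m8
m8 at 112 (size 32, align 8) → ends 144
within Record: state at 8
112 + 8 = 120

120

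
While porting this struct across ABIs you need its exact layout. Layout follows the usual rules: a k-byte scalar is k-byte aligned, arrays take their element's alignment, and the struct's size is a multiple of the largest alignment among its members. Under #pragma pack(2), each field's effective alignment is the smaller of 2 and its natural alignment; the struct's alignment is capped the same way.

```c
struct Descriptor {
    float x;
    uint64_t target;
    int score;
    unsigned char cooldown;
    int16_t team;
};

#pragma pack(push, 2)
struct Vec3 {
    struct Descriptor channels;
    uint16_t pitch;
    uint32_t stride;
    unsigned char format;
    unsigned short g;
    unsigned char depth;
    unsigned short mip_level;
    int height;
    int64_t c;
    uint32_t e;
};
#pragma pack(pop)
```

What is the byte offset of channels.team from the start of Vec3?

Descriptor: 0..4  x  (4B, 4-aligned); 4..8  -- padding (4B); 8..16  target  (8B, 8-aligned); 16..20  score  (4B, 4-aligned); 20..21  cooldown  (1B, 1-aligned); 21..22  -- padding (1B); 22..24  team  (2B, 2-aligned); sizeof = 24, alignof = 8
0..24  channels  (24B, 2-aligned)
within Descriptor: team at 22
0 + 22 = 22

22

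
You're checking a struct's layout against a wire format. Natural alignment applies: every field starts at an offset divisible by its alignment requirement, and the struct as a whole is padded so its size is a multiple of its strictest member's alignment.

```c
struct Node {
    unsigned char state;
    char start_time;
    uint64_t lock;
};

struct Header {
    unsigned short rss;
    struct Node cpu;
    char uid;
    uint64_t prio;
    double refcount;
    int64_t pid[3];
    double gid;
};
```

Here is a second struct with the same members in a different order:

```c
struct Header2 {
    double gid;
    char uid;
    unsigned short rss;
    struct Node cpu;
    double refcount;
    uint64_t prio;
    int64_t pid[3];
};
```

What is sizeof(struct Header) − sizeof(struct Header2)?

8

Node: 0..1  state  (1B, 1-aligned); 1..2  start_time  (1B, 1-aligned); 2..8  -- padding (6B); 8..16  lock  (8B, 8-aligned); sizeof = 16, alignof = 8
0..2  rss  (2B, 2-aligned)
2..8  -- padding (6B)
8..24  cpu  (16B, 8-aligned)
24..25  uid  (1B, 1-aligned)
25..32  -- padding (7B)
32..40  prio  (8B, 8-aligned)
40..48  refcount  (8B, 8-aligned)
48..72  pid  (24B, 8-aligned)
72..80  gid  (8B, 8-aligned)
sizeof = 80, alignof = 8
— Header2 —
0..8  gid  (8B, 8-aligned)
8..9  uid  (1B, 1-aligned)
9..10  -- padding (1B)
10..12  rss  (2B, 2-aligned)
12..16  -- padding (4B)
16..32  cpu  (16B, 8-aligned)
32..40  refcount  (8B, 8-aligned)
40..48  prio  (8B, 8-aligned)
48..72  pid  (24B, 8-aligned)
sizeof = 72, alignof = 8
80 − 72 = 8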